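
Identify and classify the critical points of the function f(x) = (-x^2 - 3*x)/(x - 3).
f'(x) = (-x^2 + 6*x + 9)/(x^2 - 6*x + 9)

Solve f'(x) = 0:
  f'(x) = -(x^2 - 6*x - 9)/(x - 3)^2; the denominator is positive wherever f is defined, so f'(x) = 0 ⇔ -x^2 + 6*x + 9 = 0.
  x^2 - 6*x - 9 = 0 has no rational roots; quadratic formula: x = (6 ± √72)/2.
  ⇒ x = 3 - 3*sqrt(2) ≈ -1.2426, 3 + 3*sqrt(2) ≈ 7.2426

f''(x) = -36/(x^3 - 9*x^2 + 27*x - 27)
Second-derivative test at each critical point:
  f''(-1.2426) = 0.4714 > 0 → local minimum
  f''(7.2426) = -0.4714 < 0 → local maximum

Critical points: x = 3 - 3*sqrt(2) ≈ -1.2426 (local minimum); x = 3 + 3*sqrt(2) ≈ 7.2426 (local maximum)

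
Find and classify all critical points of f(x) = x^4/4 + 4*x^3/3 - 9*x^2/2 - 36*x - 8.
f'(x) = x^3 + 4*x^2 - 9*x - 36

Solve f'(x) = 0:
  Factor: x^3 + 4*x^2 - 9*x - 36 = (x - 3)*(x + 3)*(x + 4) = 0.
  ⇒ x = -4, -3, 3

f''(x) = 3*x^2 + 8*x - 9
Second-derivative test at each critical point:
  f''(-4) = 7 > 0 → local minimum
  f''(-3) = -6 < 0 → local maximum
  f''(3) = 42 > 0 → local minimum

Critical points: x = -4 (local minimum); x = -3 (local maximum); x = 3 (local minimum)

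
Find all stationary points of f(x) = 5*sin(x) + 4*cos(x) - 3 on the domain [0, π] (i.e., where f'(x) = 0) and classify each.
f'(x) = -4*sin(x) + 5*cos(x)

Solve f'(x) = 0 on [0, π]:
  f'(x) = 0 ⇔ 5*cos(x) = 4*sin(x) ⇔ tan(x) = 5/4, i.e. x = arctan(5/4) + nπ; keep the solutions lying in [0, π].
  ⇒ x = atan(5/4) ≈ 0.8961

f''(x) = -5*sin(x) - 4*cos(x)
Second-derivative test at each critical point:
  f''(0.8961) = -6.4031 < 0 → local maximum

Critical points: x = atan(5/4) ≈ 0.8961 (local maximum)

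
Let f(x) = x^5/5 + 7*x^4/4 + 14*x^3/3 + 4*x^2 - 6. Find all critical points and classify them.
f'(x) = x*(x^3 + 7*x^2 + 14*x + 8)

Solve f'(x) = 0:
  Factor: x^4 + 7*x^3 + 14*x^2 + 8*x = x*(x + 1)*(x + 2)*(x + 4) = 0.
  ⇒ x = -4, -2, -1, 0

f''(x) = 4*x^3 + 21*x^2 + 28*x + 8
Second-derivative test at each critical point:
  f''(-4) = -24 < 0 → local maximum
  f''(-2) = 4 > 0 → local minimum
  f''(-1) = -3 < 0 → local maximum
  f''(0) = 8 > 0 → local minimum

Critical points: x = -4 (local maximum); x = -2 (local minimum); x = -1 (local maximum); x = 0 (local minimum)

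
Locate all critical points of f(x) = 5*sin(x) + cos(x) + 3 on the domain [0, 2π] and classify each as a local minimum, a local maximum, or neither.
f'(x) = -sin(x) + 5*cos(x)

Solve f'(x) = 0 on [0, 2π]:
  f'(x) = 0 ⇔ 5*cos(x) = sin(x) ⇔ tan(x) = 5, i.e. x = arctan(5) + nπ; keep the solutions lying in [0, 2π].
  ⇒ x = atan(5) ≈ 1.3734, atan(5) + pi ≈ 4.5150

f''(x) = -5*sin(x) - cos(x)
Second-derivative test at each critical point:
  f''(1.3734) = -5.0990 < 0 → local maximum
  f''(4.5150) = 5.0990 > 0 → local minimum

Critical points: x = atan(5) ≈ 1.3734 (local maximum); x = atan(5) + pi ≈ 4.5150 (local minimum)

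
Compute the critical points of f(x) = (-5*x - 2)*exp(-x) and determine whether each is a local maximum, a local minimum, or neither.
f'(x) = (5*x - 3)*exp(-x)

Solve f'(x) = 0:
  f'(x) = (5*x - 3)·exp(-x) and exp(-x) > 0 for every x, so f'(x) = 0 ⇔ 5*x - 3 = 0.
  5*x - 3 = 0.
  ⇒ x = 3/5

f''(x) = (8 - 5*x)*exp(-x)
Second-derivative test at each critical point:
  f''(3/5) = 2.7441 > 0 → local minimum

Critical points: x = 3/5 (local minimum)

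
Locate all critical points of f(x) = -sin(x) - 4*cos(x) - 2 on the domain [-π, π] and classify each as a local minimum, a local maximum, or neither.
f'(x) = 4*sin(x) - cos(x)

Solve f'(x) = 0 on [-π, π]:
  f'(x) = 0 ⇔ -cos(x) = -4*sin(x) ⇔ tan(x) = 1/4, i.e. x = arctan(1/4) + nπ; keep the solutions lying in [-π, π].
  ⇒ x = -pi + atan(1/4) ≈ -2.8966, atan(1/4) ≈ 0.2450

f''(x) = sin(x) + 4*cos(x)
Second-derivative test at each critical point:
  f''(-2.8966) = -4.1231 < 0 → local maximum
  f''(0.2450) = 4.1231 > 0 → local minimum

Critical points: x = -pi + atan(1/4) ≈ -2.8966 (local maximum); x = atan(1/4) ≈ 0.2450 (local minimum)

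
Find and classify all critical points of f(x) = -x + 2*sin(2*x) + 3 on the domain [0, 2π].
f'(x) = 4*cos(2*x) - 1

Solve f'(x) = 0 on [0, 2π]:
  f'(x) = 0 ⇔ cos(2*x) = 1/4, i.e. 2*x = ±arccos(1/4) + 2nπ; keep the solutions lying in [0, 2π].
  ⇒ x = acos(1/4)/2 ≈ 0.6591, pi - acos(1/4)/2 ≈ 2.4825, acos(1/4)/2 + pi ≈ 3.8007, -acos(1/4)/2 + 2*pi ≈ 5.6241

f''(x) = -8*sin(2*x)
Second-derivative test at each critical point:
  f''(0.6591) = -7.7460 < 0 → local maximum
  f''(2.4825) = 7.7460 > 0 → local minimum
  f''(3.8007) = -7.7460 < 0 → local maximum
  f''(5.6241) = 7.7460 > 0 → local minimum

Critical points: x = acos(1/4)/2 ≈ 0.6591 (local maximum); x = pi - acos(1/4)/2 ≈ 2.4825 (local minimum); x = acos(1/4)/2 + pi ≈ 3.8007 (local maximum); x = -acos(1/4)/2 + 2*pi ≈ 5.6241 (local minimum)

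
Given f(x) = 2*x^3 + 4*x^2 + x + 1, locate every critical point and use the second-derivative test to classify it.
f'(x) = 6*x^2 + 8*x + 1

Solve f'(x) = 0:
  6*x^2 + 8*x + 1 = 0 has no rational roots; quadratic formula: x = (-8 ± √40)/12.
  ⇒ x = -2/3 - sqrt(10)/6 ≈ -1.1937, -2/3 + sqrt(10)/6 ≈ -0.1396

f''(x) = 12*x + 8
Second-derivative test at each critical point:
  f''(-1.1937) = -6.3246 < 0 → local maximum
  f''(-0.1396) = 6.3246 > 0 → local minimum

Critical points: x = -2/3 - sqrt(10)/6 ≈ -1.1937 (local maximum); x = -2/3 + sqrt(10)/6 ≈ -0.1396 (local minimum)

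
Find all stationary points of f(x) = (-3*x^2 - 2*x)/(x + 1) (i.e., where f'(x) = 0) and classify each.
f'(x) = (-3*x^2 - 6*x - 2)/(x^2 + 2*x + 1)

Solve f'(x) = 0:
  f'(x) = -(3*x^2 + 6*x + 2)/(x + 1)^2; the denominator is positive wherever f is defined, so f'(x) = 0 ⇔ -3*x^2 - 6*x - 2 = 0.
  3*x^2 + 6*x + 2 = 0 has no rational roots; quadratic formula: x = (-6 ± √12)/6.
  ⇒ x = -1 - sqrt(3)/3 ≈ -1.5774, -1 + sqrt(3)/3 ≈ -0.4226

f''(x) = -2/(x^3 + 3*x^2 + 3*x + 1)
Second-derivative test at each critical point:
  f''(-1.5774) = 10.3923 > 0 → local minimum
  f''(-0.4226) = -10.3923 < 0 → local maximum

Critical points: x = -1 - sqrt(3)/3 ≈ -1.5774 (local minimum); x = -1 + sqrt(3)/3 ≈ -0.4226 (local maximum)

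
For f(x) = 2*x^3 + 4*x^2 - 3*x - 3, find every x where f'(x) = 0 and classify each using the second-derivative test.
f'(x) = 6*x^2 + 8*x - 3

Solve f'(x) = 0:
  6*x^2 + 8*x - 3 = 0 has no rational roots; quadratic formula: x = (-8 ± √136)/12.
  ⇒ x = -sqrt(34)/6 - 2/3 ≈ -1.6385, -2/3 + sqrt(34)/6 ≈ 0.3052

f''(x) = 12*x + 8
Second-derivative test at each critical point:
  f''(-1.6385) = -11.6619 < 0 → local maximum
  f''(0.3052) = 11.6619 > 0 → local minimum

Critical points: x = -sqrt(34)/6 - 2/3 ≈ -1.6385 (local maximum); x = -2/3 + sqrt(34)/6 ≈ 0.3052 (local minimum)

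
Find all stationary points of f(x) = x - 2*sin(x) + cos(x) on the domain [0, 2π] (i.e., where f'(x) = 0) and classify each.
f'(x) = -sin(x) - 2*cos(x) + 1

Solve f'(x) = 0 on [0, 2π]:
  f'(x) = 0 ⇔ -sin(x) - 2*cos(x) = -1. Write the left side as R·cos(x + φ) with R = √((-2)² + 1²) = sqrt(5), cos φ = -2*sqrt(5)/5, sin φ = sqrt(5)/5; then cos(x + φ) = -sqrt(5)/5. Solve for x and keep the solutions lying in [0, 2π].
  ⇒ x = pi/2 ≈ 1.5708, -atan(3/4) + 2*pi ≈ 5.6397

f''(x) = 2*sin(x) - cos(x)
Second-derivative test at each critical point:
  f''(1.5708) = 2 > 0 → local minimum
  f''(5.6397) = -2 < 0 → local maximum

Critical points: x = pi/2 ≈ 1.5708 (local minimum); x = -atan(3/4) + 2*pi ≈ 5.6397 (local maximum)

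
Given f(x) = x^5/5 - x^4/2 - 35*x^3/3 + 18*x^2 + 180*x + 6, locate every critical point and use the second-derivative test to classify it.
f'(x) = x^4 - 2*x^3 - 35*x^2 + 36*x + 180

Solve f'(x) = 0:
  Factor: x^4 - 2*x^3 - 35*x^2 + 36*x + 180 = (x - 6)*(x - 3)*(x + 2)*(x + 5) = 0.
  ⇒ x = -5, -2, 3, 6

f''(x) = 4*x^3 - 6*x^2 - 70*x + 36
Second-derivative test at each critical point:
  f''(-5) = -264 < 0 → local maximum
  f''(-2) = 120 > 0 → local minimum
  f''(3) = -120 < 0 → local maximum
  f''(6) = 264 > 0 → local minimum

Critical points: x = -5 (local maximum); x = -2 (local minimum); x = 3 (local maximum); x = 6 (local minimum)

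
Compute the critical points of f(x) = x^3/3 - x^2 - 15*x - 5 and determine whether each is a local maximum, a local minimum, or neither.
f'(x) = x^2 - 2*x - 15

Solve f'(x) = 0:
  Factor: x^2 - 2*x - 15 = (x - 5)*(x + 3) = 0.
  ⇒ x = -3, 5

f''(x) = 2*x - 2
Second-derivative test at each critical point:
  f''(-3) = -8 < 0 → local maximum
  f''(5) = 8 > 0 → local minimum

Critical points: x = -3 (local maximum); x = 5 (local minimum)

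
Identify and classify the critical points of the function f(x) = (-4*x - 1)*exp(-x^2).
f'(x) = 2*(x*(4*x + 1) - 2)*exp(-x^2)

Solve f'(x) = 0:
  f'(x) = (8*x^2 + 2*x - 4)·exp(-x^2) and exp(-x^2) > 0 for every x, so f'(x) = 0 ⇔ 8*x^2 + 2*x - 4 = 0.
  Factor: 8*x^2 + 2*x - 4 = 2*(4*x^2 + x - 2); 4*x^2 + x - 2 = 0 has no rational roots; quadratic formula: x = (-1 ± √33)/8.
  ⇒ x = -sqrt(33)/8 - 1/8 ≈ -0.8431, -1/8 + sqrt(33)/8 ≈ 0.5931

f''(x) = 2*(-8*x^3 - 2*x^2 + 12*x + 1)*exp(-x^2)
Second-derivative test at each critical point:
  f''(-0.8431) = -5.6442 < 0 → local maximum
  f''(0.5931) = 8.0822 > 0 → local minimum

Critical points: x = -sqrt(33)/8 - 1/8 ≈ -0.8431 (local maximum); x = -1/8 + sqrt(33)/8 ≈ 0.5931 (local minimum)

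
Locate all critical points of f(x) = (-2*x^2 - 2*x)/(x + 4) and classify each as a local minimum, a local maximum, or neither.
f'(x) = 2*(-x^2 - 8*x - 4)/(x^2 + 8*x + 16)

Solve f'(x) = 0:
  f'(x) = -2*(x^2 + 8*x + 4)/(x + 4)^2; the denominator is positive wherever f is defined, so f'(x) = 0 ⇔ -2*x^2 - 16*x - 8 = 0.
  Factor: -2*x^2 - 16*x - 8 = -2*(x^2 + 8*x + 4); x^2 + 8*x + 4 = 0 has no rational roots; quadratic formula: x = (-8 ± √48)/2.
  ⇒ x = -4 - 2*sqrt(3) ≈ -7.4641, -4 + 2*sqrt(3) ≈ -0.5359

f''(x) = -48/(x^3 + 12*x^2 + 48*x + 64)
Second-derivative test at each critical point:
  f''(-7.4641) = 1.1547 > 0 → local minimum
  f''(-0.5359) = -1.1547 < 0 → local maximum

Critical points: x = -4 - 2*sqrt(3) ≈ -7.4641 (local minimum); x = -4 + 2*sqrt(3) ≈ -0.5359 (local maximum)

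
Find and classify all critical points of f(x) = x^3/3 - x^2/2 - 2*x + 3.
f'(x) = x^2 - x - 2

Solve f'(x) = 0:
  Factor: x^2 - x - 2 = (x - 2)*(x + 1) = 0.
  ⇒ x = -1, 2

f''(x) = 2*x - 1
Second-derivative test at each critical point:
  f''(-1) = -3 < 0 → local maximum
  f''(2) = 3 > 0 → local minimum

Critical points: x = -1 (local maximum); x = 2 (local minimum)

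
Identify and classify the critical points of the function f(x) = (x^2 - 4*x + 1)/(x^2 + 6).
f'(x) = 2*(2*x^2 + 5*x - 12)/(x^4 + 12*x^2 + 36)

Solve f'(x) = 0:
  f'(x) = 2*(x + 4)*(2*x - 3)/(x^2 + 6)^2; the denominator is positive wherever f is defined, so f'(x) = 0 ⇔ 4*x^2 + 10*x - 24 = 0.
  Factor: 4*x^2 + 10*x - 24 = 2*(x + 4)*(2*x - 3) = 0.
  ⇒ x = -4, 3/2

f''(x) = 2*(-4*x^3 - 15*x^2 + 72*x + 30)/(x^6 + 18*x^4 + 108*x^2 + 216)
Second-derivative test at each critical point:
  f''(-4) = -1/22 < 0 → local maximum
  f''(3/2) = 32/99 > 0 → local minimum

Critical points: x = -4 (local maximum); x = 3/2 (local minimum)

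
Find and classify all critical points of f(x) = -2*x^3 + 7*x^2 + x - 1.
f'(x) = -6*x^2 + 14*x + 1

Solve f'(x) = 0:
  6*x^2 - 14*x - 1 = 0 has no rational roots; quadratic formula: x = (14 ± √220)/12.
  ⇒ x = 7/6 - sqrt(55)/6 ≈ -0.0694, 7/6 + sqrt(55)/6 ≈ 2.4027

f''(x) = 14 - 12*x
Second-derivative test at each critical point:
  f''(-0.0694) = 14.8324 > 0 → local minimum
  f''(2.4027) = -14.8324 < 0 → local maximum

Critical points: x = 7/6 - sqrt(55)/6 ≈ -0.0694 (local minimum); x = 7/6 + sqrt(55)/6 ≈ 2.4027 (local maximum)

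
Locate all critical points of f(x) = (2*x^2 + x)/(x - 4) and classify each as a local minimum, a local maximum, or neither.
f'(x) = 2*(x^2 - 8*x - 2)/(x^2 - 8*x + 16)

Solve f'(x) = 0:
  f'(x) = 2*(x^2 - 8*x - 2)/(x - 4)^2; the denominator is positive wherever f is defined, so f'(x) = 0 ⇔ 2*x^2 - 16*x - 4 = 0.
  Factor: 2*x^2 - 16*x - 4 = 2*(x^2 - 8*x - 2); x^2 - 8*x - 2 = 0 has no rational roots; quadratic formula: x = (8 ± √72)/2.
  ⇒ x = 4 - 3*sqrt(2) ≈ -0.2426, 4 + 3*sqrt(2) ≈ 8.2426

f''(x) = 72/(x^3 - 12*x^2 + 48*x - 64)
Second-derivative test at each critical point:
  f''(-0.2426) = -0.9428 < 0 → local maximum
  f''(8.2426) = 0.9428 > 0 → local minimum

Critical points: x = 4 - 3*sqrt(2) ≈ -0.2426 (local maximum); x = 4 + 3*sqrt(2) ≈ 8.2426 (local minimum)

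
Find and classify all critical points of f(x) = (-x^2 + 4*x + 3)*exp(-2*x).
f'(x) = 2*(x^2 - 5*x - 1)*exp(-2*x)

Solve f'(x) = 0:
  f'(x) = (2*x^2 - 10*x - 2)·exp(-2*x) and exp(-2*x) > 0 for every x, so f'(x) = 0 ⇔ 2*x^2 - 10*x - 2 = 0.
  Factor: 2*x^2 - 10*x - 2 = 2*(x^2 - 5*x - 1); x^2 - 5*x - 1 = 0 has no rational roots; quadratic formula: x = (5 ± √29)/2.
  ⇒ x = 5/2 - sqrt(29)/2 ≈ -0.1926, 5/2 + sqrt(29)/2 ≈ 5.1926

f''(x) = 2*(-2*x^2 + 12*x - 3)*exp(-2*x)
Second-derivative test at each critical point:
  f''(-0.1926) = -15.8308 < 0 → local maximum
  f''(5.1926) = 3.327e-04 > 0 → local minimum

Critical points: x = 5/2 - sqrt(29)/2 ≈ -0.1926 (local maximum); x = 5/2 + sqrt(29)/2 ≈ 5.1926 (local minimum)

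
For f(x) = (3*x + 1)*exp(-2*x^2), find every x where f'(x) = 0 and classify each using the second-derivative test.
f'(x) = (-4*x*(3*x + 1) + 3)*exp(-2*x^2)

Solve f'(x) = 0:
  f'(x) = (-12*x^2 - 4*x + 3)·exp(-2*x^2) and exp(-2*x^2) > 0 for every x, so f'(x) = 0 ⇔ -12*x^2 - 4*x + 3 = 0.
  12*x^2 + 4*x - 3 = 0 has no rational roots; quadratic formula: x = (-4 ± √160)/24.
  ⇒ x = -sqrt(10)/6 - 1/6 ≈ -0.6937, -1/6 + sqrt(10)/6 ≈ 0.3604

f''(x) = 4*(4*x^2*(3*x + 1) - 9*x - 1)*exp(-2*x^2)
Second-derivative test at each critical point:
  f''(-0.6937) = 4.8313 > 0 → local minimum
  f''(0.3604) = -9.7556 < 0 → local maximum

Critical points: x = -sqrt(10)/6 - 1/6 ≈ -0.6937 (local minimum); x = -1/6 + sqrt(10)/6 ≈ 0.3604 (local maximum)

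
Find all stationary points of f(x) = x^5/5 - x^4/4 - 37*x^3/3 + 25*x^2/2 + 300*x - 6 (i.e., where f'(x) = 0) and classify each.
f'(x) = x^4 - x^3 - 37*x^2 + 25*x + 300

Solve f'(x) = 0:
  Factor: x^4 - x^3 - 37*x^2 + 25*x + 300 = (x - 5)*(x - 4)*(x + 3)*(x + 5) = 0.
  ⇒ x = -5, -3, 4, 5

f''(x) = 4*x^3 - 3*x^2 - 74*x + 25
Second-derivative test at each critical point:
  f''(-5) = -180 < 0 → local maximum
  f''(-3) = 112 > 0 → local minimum
  f''(4) = -63 < 0 → local maximum
  f''(5) = 80 > 0 → local minimum

Critical points: x = -5 (local maximum); x = -3 (local minimum); x = 4 (local maximum); x = 5 (local minimum)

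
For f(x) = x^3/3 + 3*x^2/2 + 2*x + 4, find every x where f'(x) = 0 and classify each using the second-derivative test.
f'(x) = x^2 + 3*x + 2

Solve f'(x) = 0:
  Factor: x^2 + 3*x + 2 = (x + 1)*(x + 2) = 0.
  ⇒ x = -2, -1

f''(x) = 2*x + 3
Second-derivative test at each critical point:
  f''(-2) = -1 < 0 → local maximum
  f''(-1) = 1 > 0 → local minimum

Critical points: x = -2 (local maximum); x = -1 (local minimum)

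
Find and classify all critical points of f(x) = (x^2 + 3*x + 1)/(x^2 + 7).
f'(x) = 3*(-x^2 + 4*x + 7)/(x^4 + 14*x^2 + 49)

Solve f'(x) = 0:
  f'(x) = -3*(x^2 - 4*x - 7)/(x^2 + 7)^2; the denominator is positive wherever f is defined, so f'(x) = 0 ⇔ -3*x^2 + 12*x + 21 = 0.
  Factor: -3*x^2 + 12*x + 21 = -3*(x^2 - 4*x - 7); x^2 - 4*x - 7 = 0 has no rational roots; quadratic formula: x = (4 ± √44)/2.
  ⇒ x = 2 - sqrt(11) ≈ -1.3166, 2 + sqrt(11) ≈ 5.3166

f''(x) = 6*(x^3 - 6*x^2 - 21*x + 14)/(x^6 + 21*x^4 + 147*x^2 + 343)
Second-derivative test at each critical point:
  f''(-1.3166) = 0.2609 > 0 → local minimum
  f''(5.3166) = -0.0160 < 0 → local maximum

Critical points: x = 2 - sqrt(11) ≈ -1.3166 (local minimum); x = 2 + sqrt(11) ≈ 5.3166 (local maximum)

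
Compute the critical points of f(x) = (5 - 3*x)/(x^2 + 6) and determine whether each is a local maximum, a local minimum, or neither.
f'(x) = (3*x^2 - 10*x - 18)/(x^4 + 12*x^2 + 36)

Solve f'(x) = 0:
  f'(x) = (3*x^2 - 10*x - 18)/(x^2 + 6)^2; the denominator is positive wherever f is defined, so f'(x) = 0 ⇔ 3*x^2 - 10*x - 18 = 0.
  3*x^2 - 10*x - 18 = 0 has no rational roots; quadratic formula: x = (10 ± √316)/6.
  ⇒ x = 5/3 - sqrt(79)/3 ≈ -1.2961, 5/3 + sqrt(79)/3 ≈ 4.6294

f''(x) = 2*(4*x^2*(5 - 3*x) + (9*x - 5)*(x^2 + 6))/(x^2 + 6)^3
Second-derivative test at each critical point:
  f''(-1.2961) = -0.3014 < 0 → local maximum
  f''(4.6294) = 0.0236 > 0 → local minimum

Critical points: x = 5/3 - sqrt(79)/3 ≈ -1.2961 (local maximum); x = 5/3 + sqrt(79)/3 ≈ 4.6294 (local minimum)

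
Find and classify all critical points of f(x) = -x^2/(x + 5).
f'(x) = x*(-x - 10)/(x + 5)^2

Solve f'(x) = 0:
  f'(x) = -x*(x + 10)/(x + 5)^2; the denominator is positive wherever f is defined, so f'(x) = 0 ⇔ -x^2 - 10*x = 0.
  Factor: -x^2 - 10*x = -x*(x + 10) = 0.
  ⇒ x = -10, 0

f''(x) = -50/(x^3 + 15*x^2 + 75*x + 125)
Second-derivative test at each critical point:
  f''(-10) = 2/5 > 0 → local minimum
  f''(0) = -2/5 < 0 → local maximum

Critical points: x = -10 (local minimum); x = 0 (local maximum)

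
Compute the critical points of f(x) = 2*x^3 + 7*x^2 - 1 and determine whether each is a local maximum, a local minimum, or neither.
f'(x) = 2*x*(3*x + 7)

Solve f'(x) = 0:
  Factor: 6*x^2 + 14*x = 2*x*(3*x + 7) = 0.
  ⇒ x = -7/3, 0

f''(x) = 12*x + 14
Second-derivative test at each critical point:
  f''(-7/3) = -14 < 0 → local maximum
  f''(0) = 14 > 0 → local minimum

Critical points: x = -7/3 (local maximum); x = 0 (local minimum)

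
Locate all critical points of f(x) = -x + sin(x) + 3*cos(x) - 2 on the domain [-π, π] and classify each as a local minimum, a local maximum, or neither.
f'(x) = -3*sin(x) + cos(x) - 1

Solve f'(x) = 0 on [-π, π]:
  f'(x) = 0 ⇔ -3*sin(x) + cos(x) = 1. Write the left side as R·cos(x + φ) with R = √(1² + 3²) = sqrt(10), cos φ = sqrt(10)/10, sin φ = 3*sqrt(10)/10; then cos(x + φ) = sqrt(10)/10. Solve for x and keep the solutions lying in [-π, π].
  ⇒ x = -pi + atan(3/4) ≈ -2.4981, 0

f''(x) = -sin(x) - 3*cos(x)
Second-derivative test at each critical point:
  f''(-2.4981) = 3 > 0 → local minimum
  f''(0) = -3 < 0 → local maximum

Critical points: x = -pi + atan(3/4) ≈ -2.4981 (local minimum); x = 0 (local maximum)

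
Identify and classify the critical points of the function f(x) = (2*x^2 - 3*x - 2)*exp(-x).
f'(x) = (-2*x^2 + 7*x - 1)*exp(-x)

Solve f'(x) = 0:
  f'(x) = (-2*x^2 + 7*x - 1)·exp(-x) and exp(-x) > 0 for every x, so f'(x) = 0 ⇔ -2*x^2 + 7*x - 1 = 0.
  2*x^2 - 7*x + 1 = 0 has no rational roots; quadratic formula: x = (7 ± √41)/4.
  ⇒ x = 7/4 - sqrt(41)/4 ≈ 0.1492, sqrt(41)/4 + 7/4 ≈ 3.3508

f''(x) = (2*x^2 - 11*x + 8)*exp(-x)
Second-derivative test at each critical point:
  f''(0.1492) = 5.5155 > 0 → local minimum
  f''(3.3508) = -0.2245 < 0 → local maximum

Critical points: x = 7/4 - sqrt(41)/4 ≈ 0.1492 (local minimum); x = sqrt(41)/4 + 7/4 ≈ 3.3508 (local maximum)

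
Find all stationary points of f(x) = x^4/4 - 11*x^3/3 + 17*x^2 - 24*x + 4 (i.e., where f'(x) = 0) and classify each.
f'(x) = x^3 - 11*x^2 + 34*x - 24

Solve f'(x) = 0:
  Factor: x^3 - 11*x^2 + 34*x - 24 = (x - 6)*(x - 4)*(x - 1) = 0.
  ⇒ x = 1, 4, 6

f''(x) = 3*x^2 - 22*x + 34
Second-derivative test at each critical point:
  f''(1) = 15 > 0 → local minimum
  f''(4) = -6 < 0 → local maximum
  f''(6) = 10 > 0 → local minimum

Critical points: x = 1 (local minimum); x = 4 (local maximum); x = 6 (local minimum)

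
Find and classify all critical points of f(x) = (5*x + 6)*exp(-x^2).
f'(x) = (-2*x*(5*x + 6) + 5)*exp(-x^2)

Solve f'(x) = 0:
  f'(x) = (-10*x^2 - 12*x + 5)·exp(-x^2) and exp(-x^2) > 0 for every x, so f'(x) = 0 ⇔ -10*x^2 - 12*x + 5 = 0.
  10*x^2 + 12*x - 5 = 0 has no rational roots; quadratic formula: x = (-12 ± √344)/20.
  ⇒ x = -sqrt(86)/10 - 3/5 ≈ -1.5274, -3/5 + sqrt(86)/10 ≈ 0.3274

f''(x) = 2*(2*x^2*(5*x + 6) - 15*x - 6)*exp(-x^2)
Second-derivative test at each critical point:
  f''(-1.5274) = 1.7995 > 0 → local minimum
  f''(0.3274) = -16.6624 < 0 → local maximum

Critical points: x = -sqrt(86)/10 - 3/5 ≈ -1.5274 (local minimum); x = -3/5 + sqrt(86)/10 ≈ 0.3274 (local maximum)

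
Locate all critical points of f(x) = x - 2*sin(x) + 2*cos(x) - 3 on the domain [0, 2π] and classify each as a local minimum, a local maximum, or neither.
f'(x) = -2*sqrt(2)*sin(x + pi/4) + 1

Solve f'(x) = 0 on [0, 2π]:
  f'(x) = 0 ⇔ -2*sin(x) - 2*cos(x) = -1. Write the left side as R·cos(x + φ) with R = √((-2)² + 2²) = 2*sqrt(2), cos φ = -sqrt(2)/2, sin φ = sqrt(2)/2; then cos(x + φ) = -sqrt(2)/4. Solve for x and keep the solutions lying in [0, 2π].
  ⇒ x = atan((1 + sqrt(7))/(1 - sqrt(7))) + pi ≈ 1.9948, atan((1 - sqrt(7))/(1 + sqrt(7))) + 2*pi ≈ 5.8592

f''(x) = -2*sqrt(2)*cos(x + pi/4)
Second-derivative test at each critical point:
  f''(1.9948) = 2.6458 > 0 → local minimum
  f''(5.8592) = -2.6458 < 0 → local maximum

Critical points: x = atan((1 + sqrt(7))/(1 - sqrt(7))) + pi ≈ 1.9948 (local minimum); x = atan((1 - sqrt(7))/(1 + sqrt(7))) + 2*pi ≈ 5.8592 (local maximum)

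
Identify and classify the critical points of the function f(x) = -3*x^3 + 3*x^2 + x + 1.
f'(x) = -9*x^2 + 6*x + 1

Solve f'(x) = 0:
  9*x^2 - 6*x - 1 = 0 has no rational roots; quadratic formula: x = (6 ± √72)/18.
  ⇒ x = 1/3 - sqrt(2)/3 ≈ -0.1381, 1/3 + sqrt(2)/3 ≈ 0.8047

f''(x) = 6 - 18*x
Second-derivative test at each critical point:
  f''(-0.1381) = 8.4853 > 0 → local minimum
  f''(0.8047) = -8.4853 < 0 → local maximum

Critical points: x = 1/3 - sqrt(2)/3 ≈ -0.1381 (local minimum); x = 1/3 + sqrt(2)/3 ≈ 0.8047 (local maximum)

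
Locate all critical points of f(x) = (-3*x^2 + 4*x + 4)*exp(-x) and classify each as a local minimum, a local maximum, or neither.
f'(x) = x*(3*x - 10)*exp(-x)

Solve f'(x) = 0:
  f'(x) = (3*x^2 - 10*x)·exp(-x) and exp(-x) > 0 for every x, so f'(x) = 0 ⇔ 3*x^2 - 10*x = 0.
  Factor: 3*x^2 - 10*x = x*(3*x - 10) = 0.
  ⇒ x = 0, 10/3

f''(x) = (-3*x^2 + 16*x - 10)*exp(-x)
Second-derivative test at each critical point:
  f''(0) = -10 < 0 → local maximum
  f''(10/3) = 0.3567 > 0 → local minimum

Critical points: x = 0 (local maximum); x = 10/3 (local minimum)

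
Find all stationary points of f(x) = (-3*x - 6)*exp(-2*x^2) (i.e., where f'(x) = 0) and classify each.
f'(x) = 3*(4*x*(x + 2) - 1)*exp(-2*x^2)

Solve f'(x) = 0:
  f'(x) = (12*x^2 + 24*x - 3)·exp(-2*x^2) and exp(-2*x^2) > 0 for every x, so f'(x) = 0 ⇔ 12*x^2 + 24*x - 3 = 0.
  Factor: 12*x^2 + 24*x - 3 = 3*(4*x^2 + 8*x - 1); 4*x^2 + 8*x - 1 = 0 has no rational roots; quadratic formula: x = (-8 ± √80)/8.
  ⇒ x = -sqrt(5)/2 - 1 ≈ -2.1180, -1 + sqrt(5)/2 ≈ 0.1180

f''(x) = 12*(-4*x^2*(x + 2) + 3*x + 2)*exp(-2*x^2)
Second-derivative test at each critical point:
  f''(-2.1180) = -0.0034 < 0 → local maximum
  f''(0.1180) = 26.0955 > 0 → local minimum

Critical points: x = -sqrt(5)/2 - 1 ≈ -2.1180 (local maximum); x = -1 + sqrt(5)/2 ≈ 0.1180 (local minimum)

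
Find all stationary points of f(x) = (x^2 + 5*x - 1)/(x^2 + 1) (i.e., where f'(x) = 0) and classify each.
f'(x) = (-5*x^2 + 4*x + 5)/(x^4 + 2*x^2 + 1)

Solve f'(x) = 0:
  f'(x) = -(5*x^2 - 4*x - 5)/(x^2 + 1)^2; the denominator is positive wherever f is defined, so f'(x) = 0 ⇔ -5*x^2 + 4*x + 5 = 0.
  5*x^2 - 4*x - 5 = 0 has no rational roots; quadratic formula: x = (4 ± √116)/10.
  ⇒ x = 2/5 - sqrt(29)/5 ≈ -0.6770, 2/5 + sqrt(29)/5 ≈ 1.4770

f''(x) = 2*(5*x^3 - 6*x^2 - 15*x + 2)/(x^6 + 3*x^4 + 3*x^2 + 1)
Second-derivative test at each critical point:
  f''(-0.6770) = 5.0640 > 0 → local minimum
  f''(1.4770) = -1.0640 < 0 → local maximum

Critical points: x = 2/5 - sqrt(29)/5 ≈ -0.6770 (local minimum); x = 2/5 + sqrt(29)/5 ≈ 1.4770 (local maximum)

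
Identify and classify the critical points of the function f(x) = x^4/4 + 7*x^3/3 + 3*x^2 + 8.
f'(x) = x*(x^2 + 7*x + 6)

Solve f'(x) = 0:
  Factor: x^3 + 7*x^2 + 6*x = x*(x + 1)*(x + 6) = 0.
  ⇒ x = -6, -1, 0

f''(x) = 3*x^2 + 14*x + 6
Second-derivative test at each critical point:
  f''(-6) = 30 > 0 → local minimum
  f''(-1) = -5 < 0 → local maximum
  f''(0) = 6 > 0 → local minimum

Critical points: x = -6 (local minimum); x = -1 (local maximum); x = 0 (local minimum)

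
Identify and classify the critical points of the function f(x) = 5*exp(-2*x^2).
f'(x) = -20*x*exp(-2*x^2)

Solve f'(x) = 0:
  f'(x) = (-20*x)·exp(-2*x^2) and exp(-2*x^2) > 0 for every x, so f'(x) = 0 ⇔ -20*x = 0.
  -20*x = 0.
  ⇒ x = 0

f''(x) = 20*(4*x^2 - 1)*exp(-2*x^2)
Second-derivative test at each critical point:
  f''(0) = -20 < 0 → local maximum

Critical points: x = 0 (local maximum)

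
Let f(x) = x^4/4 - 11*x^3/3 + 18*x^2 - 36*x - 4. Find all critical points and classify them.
f'(x) = x^3 - 11*x^2 + 36*x - 36

Solve f'(x) = 0:
  Factor: x^3 - 11*x^2 + 36*x - 36 = (x - 6)*(x - 3)*(x - 2) = 0.
  ⇒ x = 2, 3, 6

f''(x) = 3*x^2 - 22*x + 36
Second-derivative test at each critical point:
  f''(2) = 4 > 0 → local minimum
  f''(3) = -3 < 0 → local maximum
  f''(6) = 12 > 0 → local minimum

Critical points: x = 2 (local minimum); x = 3 (local maximum); x = 6 (local minimum)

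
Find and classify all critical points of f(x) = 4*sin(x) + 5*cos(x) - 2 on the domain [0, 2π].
f'(x) = -5*sin(x) + 4*cos(x)

Solve f'(x) = 0 on [0, 2π]:
  f'(x) = 0 ⇔ 4*cos(x) = 5*sin(x) ⇔ tan(x) = 4/5, i.e. x = arctan(4/5) + nπ; keep the solutions lying in [0, 2π].
  ⇒ x = atan(4/5) ≈ 0.6747, atan(4/5) + pi ≈ 3.8163

f''(x) = -4*sin(x) - 5*cos(x)
Second-derivative test at each critical point:
  f''(0.6747) = -6.4031 < 0 → local maximum
  f''(3.8163) = 6.4031 > 0 → local minimum

Critical points: x = atan(4/5) ≈ 0.6747 (local maximum); x = atan(4/5) + pi ≈ 3.8163 (local minimum)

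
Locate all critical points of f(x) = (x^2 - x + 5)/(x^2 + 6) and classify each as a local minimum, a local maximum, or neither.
f'(x) = (x^2 + 2*x - 6)/(x^4 + 12*x^2 + 36)

Solve f'(x) = 0:
  f'(x) = (x^2 + 2*x - 6)/(x^2 + 6)^2; the denominator is positive wherever f is defined, so f'(x) = 0 ⇔ x^2 + 2*x - 6 = 0.
  x^2 + 2*x - 6 = 0 has no rational roots; quadratic formula: x = (-2 ± √28)/2.
  ⇒ x = -sqrt(7) - 1 ≈ -3.6458, -1 + sqrt(7) ≈ 1.6458

f''(x) = 2*(-x^3 - 3*x^2 + 18*x + 6)/(x^6 + 18*x^4 + 108*x^2 + 216)
Second-derivative test at each critical point:
  f''(-3.6458) = -0.0142 < 0 → local maximum
  f''(1.6458) = 0.0698 > 0 → local minimum

Critical points: x = -sqrt(7) - 1 ≈ -3.6458 (local maximum); x = -1 + sqrt(7) ≈ 1.6458 (local minimum)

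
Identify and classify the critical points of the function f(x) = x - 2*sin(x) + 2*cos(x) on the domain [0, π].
f'(x) = -2*sqrt(2)*sin(x + pi/4) + 1

Solve f'(x) = 0 on [0, π]:
  f'(x) = 0 ⇔ -2*sin(x) - 2*cos(x) = -1. Write the left side as R·cos(x + φ) with R = √((-2)² + 2²) = 2*sqrt(2), cos φ = -sqrt(2)/2, sin φ = sqrt(2)/2; then cos(x + φ) = -sqrt(2)/4. Solve for x and keep the solutions lying in [0, π].
  ⇒ x = atan((1 + sqrt(7))/(1 - sqrt(7))) + pi ≈ 1.9948

f''(x) = -2*sqrt(2)*cos(x + pi/4)
Second-derivative test at each critical point:
  f''(1.9948) = 2.6458 > 0 → local minimum

Critical points: x = atan((1 + sqrt(7))/(1 - sqrt(7))) + pi ≈ 1.9948 (local minimum)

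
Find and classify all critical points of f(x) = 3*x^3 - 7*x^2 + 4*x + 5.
f'(x) = 9*x^2 - 14*x + 4

Solve f'(x) = 0:
  9*x^2 - 14*x + 4 = 0 has no rational roots; quadratic formula: x = (14 ± √52)/18.
  ⇒ x = 7/9 - sqrt(13)/9 ≈ 0.3772, sqrt(13)/9 + 7/9 ≈ 1.1784

f''(x) = 18*x - 14
Second-derivative test at each critical point:
  f''(0.3772) = -7.2111 < 0 → local maximum
  f''(1.1784) = 7.2111 > 0 → local minimum

Critical points: x = 7/9 - sqrt(13)/9 ≈ 0.3772 (local maximum); x = sqrt(13)/9 + 7/9 ≈ 1.1784 (local minimum)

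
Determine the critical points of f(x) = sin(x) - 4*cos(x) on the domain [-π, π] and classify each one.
f'(x) = 4*sin(x) + cos(x)

Solve f'(x) = 0 on [-π, π]:
  f'(x) = 0 ⇔ cos(x) = -4*sin(x) ⇔ tan(x) = -1/4, i.e. x = arctan(-1/4) + nπ; keep the solutions lying in [-π, π].
  ⇒ x = -atan(1/4) ≈ -0.2450, pi - atan(1/4) ≈ 2.8966

f''(x) = -sin(x) + 4*cos(x)
Second-derivative test at each critical point:
  f''(-0.2450) = 4.1231 > 0 → local minimum
  f''(2.8966) = -4.1231 < 0 → local maximum

Critical points: x = -atan(1/4) ≈ -0.2450 (local minimum); x = pi - atan(1/4) ≈ 2.8966 (local maximum)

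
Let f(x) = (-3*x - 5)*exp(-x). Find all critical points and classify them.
f'(x) = (3*x + 2)*exp(-x)

Solve f'(x) = 0:
  f'(x) = (3*x + 2)·exp(-x) and exp(-x) > 0 for every x, so f'(x) = 0 ⇔ 3*x + 2 = 0.
  3*x + 2 = 0.
  ⇒ x = -2/3

f''(x) = (1 - 3*x)*exp(-x)
Second-derivative test at each critical point:
  f''(-2/3) = 5.8432 > 0 → local minimum

Critical points: x = -2/3 (local minimum)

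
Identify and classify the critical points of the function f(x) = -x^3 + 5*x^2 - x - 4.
f'(x) = -3*x^2 + 10*x - 1

Solve f'(x) = 0:
  3*x^2 - 10*x + 1 = 0 has no rational roots; quadratic formula: x = (10 ± √88)/6.
  ⇒ x = 5/3 - sqrt(22)/3 ≈ 0.1032, sqrt(22)/3 + 5/3 ≈ 3.2301

f''(x) = 10 - 6*x
Second-derivative test at each critical point:
  f''(0.1032) = 9.3808 > 0 → local minimum
  f''(3.2301) = -9.3808 < 0 → local maximum

Critical points: x = 5/3 - sqrt(22)/3 ≈ 0.1032 (local minimum); x = sqrt(22)/3 + 5/3 ≈ 3.2301 (local maximum)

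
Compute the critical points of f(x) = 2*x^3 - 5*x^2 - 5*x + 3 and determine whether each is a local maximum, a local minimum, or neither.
f'(x) = 6*x^2 - 10*x - 5

Solve f'(x) = 0:
  6*x^2 - 10*x - 5 = 0 has no rational roots; quadratic formula: x = (10 ± √220)/12.
  ⇒ x = 5/6 - sqrt(55)/6 ≈ -0.4027, 5/6 + sqrt(55)/6 ≈ 2.0694

f''(x) = 12*x - 10
Second-derivative test at each critical point:
  f''(-0.4027) = -14.8324 < 0 → local maximum
  f''(2.0694) = 14.8324 > 0 → local minimum

Critical points: x = 5/6 - sqrt(55)/6 ≈ -0.4027 (local maximum); x = 5/6 + sqrt(55)/6 ≈ 2.0694 (local minimum)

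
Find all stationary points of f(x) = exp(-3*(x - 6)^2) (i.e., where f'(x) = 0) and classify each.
f'(x) = 6*(6 - x)*exp(-3*(x - 6)^2)

Solve f'(x) = 0:
  f'(x) = (36 - 6*x)·exp(-3*(x - 6)^2) and exp(-3*(x - 6)^2) > 0 for every x, so f'(x) = 0 ⇔ 36 - 6*x = 0.
  Factor: 36 - 6*x = -6*(x - 6) = 0.
  ⇒ x = 6

f''(x) = 6*(6*(x - 6)^2 - 1)*exp(-3*(x - 6)^2)
Second-derivative test at each critical point:
  f''(6) = -6 < 0 → local maximum

Critical points: x = 6 (local maximum)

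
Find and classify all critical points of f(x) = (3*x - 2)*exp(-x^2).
f'(x) = (-2*x*(3*x - 2) + 3)*exp(-x^2)

Solve f'(x) = 0:
  f'(x) = (-6*x^2 + 4*x + 3)·exp(-x^2) and exp(-x^2) > 0 for every x, so f'(x) = 0 ⇔ -6*x^2 + 4*x + 3 = 0.
  6*x^2 - 4*x - 3 = 0 has no rational roots; quadratic formula: x = (4 ± √88)/12.
  ⇒ x = 1/3 - sqrt(22)/6 ≈ -0.4484, 1/3 + sqrt(22)/6 ≈ 1.1151

f''(x) = 2*(2*x^2*(3*x - 2) - 9*x + 2)*exp(-x^2)
Second-derivative test at each critical point:
  f''(-0.4484) = 7.6722 > 0 → local minimum
  f''(1.1151) = -2.7055 < 0 → local maximum

Critical points: x = 1/3 - sqrt(22)/6 ≈ -0.4484 (local minimum); x = 1/3 + sqrt(22)/6 ≈ 1.1151 (local maximum)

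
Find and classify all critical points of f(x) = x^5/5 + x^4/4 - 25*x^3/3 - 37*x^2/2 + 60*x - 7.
f'(x) = x^4 + x^3 - 25*x^2 - 37*x + 60

Solve f'(x) = 0:
  Factor: x^4 + x^3 - 25*x^2 - 37*x + 60 = (x - 5)*(x - 1)*(x + 3)*(x + 4) = 0.
  ⇒ x = -4, -3, 1, 5

f''(x) = 4*x^3 + 3*x^2 - 50*x - 37
Second-derivative test at each critical point:
  f''(-4) = -45 < 0 → local maximum
  f''(-3) = 32 > 0 → local minimum
  f''(1) = -80 < 0 → local maximum
  f''(5) = 288 > 0 → local minimum

Critical points: x = -4 (local maximum); x = -3 (local minimum); x = 1 (local maximum); x = 5 (local minimum)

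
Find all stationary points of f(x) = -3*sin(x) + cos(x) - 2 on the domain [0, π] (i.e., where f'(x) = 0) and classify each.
f'(x) = -sin(x) - 3*cos(x)

Solve f'(x) = 0 on [0, π]:
  f'(x) = 0 ⇔ -3*cos(x) = sin(x) ⇔ tan(x) = -3, i.e. x = arctan(-3) + nπ; keep the solutions lying in [0, π].
  ⇒ x = pi - atan(3) ≈ 1.8925

f''(x) = 3*sin(x) - cos(x)
Second-derivative test at each critical point:
  f''(1.8925) = 3.1623 > 0 → local minimum

Critical points: x = pi - atan(3) ≈ 1.8925 (local minimum)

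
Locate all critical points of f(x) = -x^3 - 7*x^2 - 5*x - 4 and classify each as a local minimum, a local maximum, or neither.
f'(x) = -3*x^2 - 14*x - 5

Solve f'(x) = 0:
  3*x^2 + 14*x + 5 = 0 has no rational roots; quadratic formula: x = (-14 ± √136)/6.
  ⇒ x = -7/3 - sqrt(34)/3 ≈ -4.2770, -7/3 + sqrt(34)/3 ≈ -0.3897

f''(x) = -6*x - 14
Second-derivative test at each critical point:
  f''(-4.2770) = 11.6619 > 0 → local minimum
  f''(-0.3897) = -11.6619 < 0 → local maximum

Critical points: x = -7/3 - sqrt(34)/3 ≈ -4.2770 (local minimum); x = -7/3 + sqrt(34)/3 ≈ -0.3897 (local maximum)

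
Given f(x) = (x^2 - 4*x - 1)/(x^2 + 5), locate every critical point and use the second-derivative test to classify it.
f'(x) = 4*(x^2 + 3*x - 5)/(x^4 + 10*x^2 + 25)

Solve f'(x) = 0:
  f'(x) = 4*(x^2 + 3*x - 5)/(x^2 + 5)^2; the denominator is positive wherever f is defined, so f'(x) = 0 ⇔ 4*x^2 + 12*x - 20 = 0.
  Factor: 4*x^2 + 12*x - 20 = 4*(x^2 + 3*x - 5); x^2 + 3*x - 5 = 0 has no rational roots; quadratic formula: x = (-3 ± √29)/2.
  ⇒ x = -sqrt(29)/2 - 3/2 ≈ -4.1926, -3/2 + sqrt(29)/2 ≈ 1.1926

f''(x) = 4*(-2*x^3 - 9*x^2 + 30*x + 15)/(x^6 + 15*x^4 + 75*x^2 + 125)
Second-derivative test at each critical point:
  f''(-4.1926) = -0.0423 < 0 → local maximum
  f''(1.1926) = 0.5223 > 0 → local minimum

Critical points: x = -sqrt(29)/2 - 3/2 ≈ -4.1926 (local maximum); x = -3/2 + sqrt(29)/2 ≈ 1.1926 (local minimum)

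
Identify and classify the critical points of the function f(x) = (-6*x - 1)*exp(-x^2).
f'(x) = 2*(x*(6*x + 1) - 3)*exp(-x^2)

Solve f'(x) = 0:
  f'(x) = (12*x^2 + 2*x - 6)·exp(-x^2) and exp(-x^2) > 0 for every x, so f'(x) = 0 ⇔ 12*x^2 + 2*x - 6 = 0.
  Factor: 12*x^2 + 2*x - 6 = 2*(6*x^2 + x - 3); 6*x^2 + x - 3 = 0 has no rational roots; quadratic formula: x = (-1 ± √73)/12.
  ⇒ x = -sqrt(73)/12 - 1/12 ≈ -0.7953, -1/12 + sqrt(73)/12 ≈ 0.6287

f''(x) = 2*(-12*x^3 - 2*x^2 + 18*x + 1)*exp(-x^2)
Second-derivative test at each critical point:
  f''(-0.7953) = -9.0777 < 0 → local maximum
  f''(0.6287) = 11.5093 > 0 → local minimum

Critical points: x = -sqrt(73)/12 - 1/12 ≈ -0.7953 (local maximum); x = -1/12 + sqrt(73)/12 ≈ 0.6287 (local minimum)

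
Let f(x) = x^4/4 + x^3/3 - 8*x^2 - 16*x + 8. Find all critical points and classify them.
f'(x) = x^3 + x^2 - 16*x - 16

Solve f'(x) = 0:
  Factor: x^3 + x^2 - 16*x - 16 = (x - 4)*(x + 1)*(x + 4) = 0.
  ⇒ x = -4, -1, 4

f''(x) = 3*x^2 + 2*x - 16
Second-derivative test at each critical point:
  f''(-4) = 24 > 0 → local minimum
  f''(-1) = -15 < 0 → local maximum
  f''(4) = 40 > 0 → local minimum

Critical points: x = -4 (local minimum); x = -1 (local maximum); x = 4 (local minimum)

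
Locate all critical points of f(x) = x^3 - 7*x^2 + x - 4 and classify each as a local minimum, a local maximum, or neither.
f'(x) = 3*x^2 - 14*x + 1

Solve f'(x) = 0:
  3*x^2 - 14*x + 1 = 0 has no rational roots; quadratic formula: x = (14 ± √184)/6.
  ⇒ x = 7/3 - sqrt(46)/3 ≈ 0.0726, sqrt(46)/3 + 7/3 ≈ 4.5941

f''(x) = 6*x - 14
Second-derivative test at each critical point:
  f''(0.0726) = -13.5647 < 0 → local maximum
  f''(4.5941) = 13.5647 > 0 → local minimum

Critical points: x = 7/3 - sqrt(46)/3 ≈ 0.0726 (local maximum); x = sqrt(46)/3 + 7/3 ≈ 4.5941 (local minimum)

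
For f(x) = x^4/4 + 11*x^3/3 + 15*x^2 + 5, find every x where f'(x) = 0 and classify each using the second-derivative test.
f'(x) = x*(x^2 + 11*x + 30)

Solve f'(x) = 0:
  Factor: x^3 + 11*x^2 + 30*x = x*(x + 5)*(x + 6) = 0.
  ⇒ x = -6, -5, 0

f''(x) = 3*x^2 + 22*x + 30
Second-derivative test at each critical point:
  f''(-6) = 6 > 0 → local minimum
  f''(-5) = -5 < 0 → local maximum
  f''(0) = 30 > 0 → local minimum

Critical points: x = -6 (local minimum); x = -5 (local maximum); x = 0 (local minimum)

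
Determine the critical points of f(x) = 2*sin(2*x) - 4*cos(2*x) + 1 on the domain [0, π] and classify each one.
f'(x) = 8*sin(2*x) + 4*cos(2*x)

Solve f'(x) = 0 on [0, π]:
  f'(x) = 0 ⇔ 2*cos(2*x) = -4*sin(2*x) ⇔ tan(2*x) = -1/2, i.e. 2*x = arctan(-1/2) + nπ; keep the solutions lying in [0, π].
  ⇒ x = -atan(1/2)/2 + pi/2 ≈ 1.3390, pi - atan(1/2)/2 ≈ 2.9098

f''(x) = -8*sin(2*x) + 16*cos(2*x)
Second-derivative test at each critical point:
  f''(1.3390) = -17.8885 < 0 → local maximum
  f''(2.9098) = 17.8885 > 0 → local minimum

Critical points: x = -atan(1/2)/2 + pi/2 ≈ 1.3390 (local maximum); x = pi - atan(1/2)/2 ≈ 2.9098 (local minimum)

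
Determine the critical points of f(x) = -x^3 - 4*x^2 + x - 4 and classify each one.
f'(x) = -3*x^2 - 8*x + 1

Solve f'(x) = 0:
  3*x^2 + 8*x - 1 = 0 has no rational roots; quadratic formula: x = (-8 ± √76)/6.
  ⇒ x = -sqrt(19)/3 - 4/3 ≈ -2.7863, -4/3 + sqrt(19)/3 ≈ 0.1196

f''(x) = -6*x - 8
Second-derivative test at each critical point:
  f''(-2.7863) = 8.7178 > 0 → local minimum
  f''(0.1196) = -8.7178 < 0 → local maximum

Critical points: x = -sqrt(19)/3 - 4/3 ≈ -2.7863 (local minimum); x = -4/3 + sqrt(19)/3 ≈ 0.1196 (local maximum)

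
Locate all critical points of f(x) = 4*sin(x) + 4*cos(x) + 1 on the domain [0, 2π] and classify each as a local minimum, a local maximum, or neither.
f'(x) = 4*sqrt(2)*cos(x + pi/4)

Solve f'(x) = 0 on [0, 2π]:
  f'(x) = 0 ⇔ 4*cos(x) = 4*sin(x) ⇔ tan(x) = 1, i.e. x = arctan(1) + nπ; keep the solutions lying in [0, 2π].
  ⇒ x = pi/4 ≈ 0.7854, 5*pi/4 ≈ 3.9270

f''(x) = -4*sqrt(2)*sin(x + pi/4)
Second-derivative test at each critical point:
  f''(0.7854) = -5.6569 < 0 → local maximum
  f''(3.9270) = 5.6569 > 0 → local minimum

Critical points: x = pi/4 ≈ 0.7854 (local maximum); x = 5*pi/4 ≈ 3.9270 (local minimum)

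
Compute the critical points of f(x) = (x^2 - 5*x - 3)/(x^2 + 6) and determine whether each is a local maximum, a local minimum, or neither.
f'(x) = (5*x^2 + 18*x - 30)/(x^4 + 12*x^2 + 36)

Solve f'(x) = 0:
  f'(x) = (5*x^2 + 18*x - 30)/(x^2 + 6)^2; the denominator is positive wherever f is defined, so f'(x) = 0 ⇔ 5*x^2 + 18*x - 30 = 0.
  5*x^2 + 18*x - 30 = 0 has no rational roots; quadratic formula: x = (-18 ± √924)/10.
  ⇒ x = -sqrt(231)/5 - 9/5 ≈ -4.8397, -9/5 + sqrt(231)/5 ≈ 1.2397

f''(x) = 2*(-5*x^3 - 27*x^2 + 90*x + 54)/(x^6 + 18*x^4 + 108*x^2 + 216)
Second-derivative test at each critical point:
  f''(-4.8397) = -0.0351 < 0 → local maximum
  f''(1.2397) = 0.5351 > 0 → local minimum

Critical points: x = -sqrt(231)/5 - 9/5 ≈ -4.8397 (local maximum); x = -9/5 + sqrt(231)/5 ≈ 1.2397 (local minimum)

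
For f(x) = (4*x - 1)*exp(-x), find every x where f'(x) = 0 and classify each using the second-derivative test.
f'(x) = (5 - 4*x)*exp(-x)

Solve f'(x) = 0:
  f'(x) = (5 - 4*x)·exp(-x) and exp(-x) > 0 for every x, so f'(x) = 0 ⇔ 5 - 4*x = 0.
  5 - 4*x = 0.
  ⇒ x = 5/4

f''(x) = (4*x - 9)*exp(-x)
Second-derivative test at each critical point:
  f''(5/4) = -1.1460 < 0 → local maximum

Critical points: x = 5/4 (local maximum)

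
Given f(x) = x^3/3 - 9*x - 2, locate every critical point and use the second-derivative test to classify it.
f'(x) = x^2 - 9

Solve f'(x) = 0:
  Factor: x^2 - 9 = (x - 3)*(x + 3) = 0.
  ⇒ x = -3, 3

f''(x) = 2*x
Second-derivative test at each critical point:
  f''(-3) = -6 < 0 → local maximum
  f''(3) = 6 > 0 → local minimum

Critical points: x = -3 (local maximum); x = 3 (local minimum)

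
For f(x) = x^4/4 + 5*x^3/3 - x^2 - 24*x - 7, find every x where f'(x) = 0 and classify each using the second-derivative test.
f'(x) = x^3 + 5*x^2 - 2*x - 24

Solve f'(x) = 0:
  Factor: x^3 + 5*x^2 - 2*x - 24 = (x - 2)*(x + 3)*(x + 4) = 0.
  ⇒ x = -4, -3, 2

f''(x) = 3*x^2 + 10*x - 2
Second-derivative test at each critical point:
  f''(-4) = 6 > 0 → local minimum
  f''(-3) = -5 < 0 → local maximum
  f''(2) = 30 > 0 → local minimum

Critical points: x = -4 (local minimum); x = -3 (local maximum); x = 2 (local minimum)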